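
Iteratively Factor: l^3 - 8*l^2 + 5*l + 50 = (l - 5)*(l^2 - 3*l - 10) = (l - 5)*(l + 2)*(l - 5)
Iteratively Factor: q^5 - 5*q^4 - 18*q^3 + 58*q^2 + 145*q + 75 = (q + 1)*(q^4 - 6*q^3 - 12*q^2 + 70*q + 75) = (q - 5)*(q + 1)*(q^3 - q^2 - 17*q - 15) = (q - 5)^2*(q + 1)*(q^2 + 4*q + 3) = (q - 5)^2*(q + 1)^2*(q + 3)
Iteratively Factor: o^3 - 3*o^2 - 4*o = (o)*(o^2 - 3*o - 4) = o*(o + 1)*(o - 4)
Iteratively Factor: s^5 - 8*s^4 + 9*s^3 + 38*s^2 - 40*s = (s + 2)*(s^4 - 10*s^3 + 29*s^2 - 20*s) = (s - 1)*(s + 2)*(s^3 - 9*s^2 + 20*s) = (s - 5)*(s - 1)*(s + 2)*(s^2 - 4*s) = (s - 5)*(s - 4)*(s - 1)*(s + 2)*(s)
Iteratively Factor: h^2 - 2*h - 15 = (h - 5)*(h + 3)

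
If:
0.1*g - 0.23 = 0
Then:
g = 2.30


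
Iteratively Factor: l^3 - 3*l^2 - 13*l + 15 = (l - 5)*(l^2 + 2*l - 3) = (l - 5)*(l + 3)*(l - 1)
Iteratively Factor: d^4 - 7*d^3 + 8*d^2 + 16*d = (d - 4)*(d^3 - 3*d^2 - 4*d) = (d - 4)*(d + 1)*(d^2 - 4*d) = (d - 4)^2*(d + 1)*(d)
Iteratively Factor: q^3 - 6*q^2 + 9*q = (q - 3)*(q^2 - 3*q) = q*(q - 3)*(q - 3)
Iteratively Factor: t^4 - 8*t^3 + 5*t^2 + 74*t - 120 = (t - 4)*(t^3 - 4*t^2 - 11*t + 30) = (t - 4)*(t + 3)*(t^2 - 7*t + 10) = (t - 5)*(t - 4)*(t + 3)*(t - 2)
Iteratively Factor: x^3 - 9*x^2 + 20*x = (x - 4)*(x^2 - 5*x) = (x - 5)*(x - 4)*(x)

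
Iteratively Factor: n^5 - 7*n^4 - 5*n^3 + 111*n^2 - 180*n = (n)*(n^4 - 7*n^3 - 5*n^2 + 111*n - 180) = n*(n - 3)*(n^3 - 4*n^2 - 17*n + 60) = n*(n - 3)*(n + 4)*(n^2 - 8*n + 15) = n*(n - 3)^2*(n + 4)*(n - 5)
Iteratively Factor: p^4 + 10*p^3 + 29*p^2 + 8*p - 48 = (p + 4)*(p^3 + 6*p^2 + 5*p - 12) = (p + 4)^2*(p^2 + 2*p - 3) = (p - 1)*(p + 4)^2*(p + 3)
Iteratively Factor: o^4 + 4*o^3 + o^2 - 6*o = (o + 3)*(o^3 + o^2 - 2*o) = (o - 1)*(o + 3)*(o^2 + 2*o) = o*(o - 1)*(o + 3)*(o + 2)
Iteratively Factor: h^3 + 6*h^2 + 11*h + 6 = (h + 1)*(h^2 + 5*h + 6) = (h + 1)*(h + 2)*(h + 3)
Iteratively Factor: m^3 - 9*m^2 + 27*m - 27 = (m - 3)*(m^2 - 6*m + 9) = (m - 3)^2*(m - 3)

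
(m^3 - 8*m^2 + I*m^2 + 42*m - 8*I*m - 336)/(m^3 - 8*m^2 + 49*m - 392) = (m - 6*I)/(m - 7*I)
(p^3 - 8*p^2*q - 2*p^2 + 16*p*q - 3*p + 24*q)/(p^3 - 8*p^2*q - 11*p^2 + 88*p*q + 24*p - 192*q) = (p + 1)/(p - 8)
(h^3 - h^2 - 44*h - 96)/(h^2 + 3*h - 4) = (h^2 - 5*h - 24)/(h - 1)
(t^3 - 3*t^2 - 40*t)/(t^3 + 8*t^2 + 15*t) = (t - 8)/(t + 3)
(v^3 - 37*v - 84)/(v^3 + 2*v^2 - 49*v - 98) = (v^2 + 7*v + 12)/(v^2 + 9*v + 14)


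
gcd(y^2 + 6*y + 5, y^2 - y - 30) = y + 5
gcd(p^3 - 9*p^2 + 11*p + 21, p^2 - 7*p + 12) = p - 3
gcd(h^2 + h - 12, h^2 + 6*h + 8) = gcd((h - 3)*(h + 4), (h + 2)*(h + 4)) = h + 4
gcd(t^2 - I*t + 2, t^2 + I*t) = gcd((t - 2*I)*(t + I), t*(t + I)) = t + I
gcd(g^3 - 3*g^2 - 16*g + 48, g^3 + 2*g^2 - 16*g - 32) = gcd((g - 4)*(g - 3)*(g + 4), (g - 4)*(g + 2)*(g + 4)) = g^2 - 16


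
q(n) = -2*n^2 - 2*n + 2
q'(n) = -4*n - 2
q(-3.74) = -18.50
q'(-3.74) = 12.96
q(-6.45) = -68.30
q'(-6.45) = 23.80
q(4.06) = -39.09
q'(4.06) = -18.24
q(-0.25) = 2.38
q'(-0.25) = -1.00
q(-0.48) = 2.50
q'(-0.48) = -0.08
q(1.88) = -8.83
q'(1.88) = -9.52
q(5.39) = -66.88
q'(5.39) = -23.56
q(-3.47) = -15.14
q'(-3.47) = 11.88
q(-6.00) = -58.00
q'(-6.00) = 22.00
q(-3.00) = -10.00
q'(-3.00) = 10.00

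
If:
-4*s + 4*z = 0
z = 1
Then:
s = 1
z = 1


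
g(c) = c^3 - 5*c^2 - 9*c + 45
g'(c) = 3*c^2 - 10*c - 9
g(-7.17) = -516.12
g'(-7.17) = 216.93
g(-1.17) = 47.08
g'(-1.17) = 6.81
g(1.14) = 29.72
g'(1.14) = -16.50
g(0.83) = 34.66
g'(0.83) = -15.23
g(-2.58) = 17.76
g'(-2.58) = 36.77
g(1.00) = 32.00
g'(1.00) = -16.00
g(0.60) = 38.02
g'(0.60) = -13.92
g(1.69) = 20.34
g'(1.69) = -17.33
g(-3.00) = 0.00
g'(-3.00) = 48.00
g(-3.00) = 0.00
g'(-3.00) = 48.00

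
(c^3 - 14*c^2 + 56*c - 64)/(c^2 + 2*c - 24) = (c^2 - 10*c + 16)/(c + 6)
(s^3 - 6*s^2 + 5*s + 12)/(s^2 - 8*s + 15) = (s^2 - 3*s - 4)/(s - 5)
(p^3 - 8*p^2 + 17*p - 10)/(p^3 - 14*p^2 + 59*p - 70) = (p - 1)/(p - 7)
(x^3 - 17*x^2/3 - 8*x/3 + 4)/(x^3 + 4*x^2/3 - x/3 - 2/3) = (x - 6)/(x + 1)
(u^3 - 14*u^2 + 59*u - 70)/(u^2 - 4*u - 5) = (u^2 - 9*u + 14)/(u + 1)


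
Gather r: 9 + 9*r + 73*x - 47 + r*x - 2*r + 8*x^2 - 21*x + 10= r*(x + 7) + 8*x^2 + 52*x - 28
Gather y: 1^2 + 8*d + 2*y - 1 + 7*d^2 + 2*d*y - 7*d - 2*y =7*d^2 + 2*d*y + d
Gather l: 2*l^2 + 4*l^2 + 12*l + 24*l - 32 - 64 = 6*l^2 + 36*l - 96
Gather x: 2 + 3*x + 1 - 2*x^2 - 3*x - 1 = 2 - 2*x^2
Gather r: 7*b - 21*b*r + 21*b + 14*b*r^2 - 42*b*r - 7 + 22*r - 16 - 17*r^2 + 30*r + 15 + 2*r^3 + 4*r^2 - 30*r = 28*b + 2*r^3 + r^2*(14*b - 13) + r*(22 - 63*b) - 8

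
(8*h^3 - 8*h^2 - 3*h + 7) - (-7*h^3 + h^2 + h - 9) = 15*h^3 - 9*h^2 - 4*h + 16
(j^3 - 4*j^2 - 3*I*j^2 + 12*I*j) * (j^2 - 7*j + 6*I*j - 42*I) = j^5 - 11*j^4 + 3*I*j^4 + 46*j^3 - 33*I*j^3 - 198*j^2 + 84*I*j^2 + 504*j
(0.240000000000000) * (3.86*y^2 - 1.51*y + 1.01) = 0.9264*y^2 - 0.3624*y + 0.2424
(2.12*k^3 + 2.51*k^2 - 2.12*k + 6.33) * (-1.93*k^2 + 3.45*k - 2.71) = -4.0916*k^5 + 2.4697*k^4 + 7.0059*k^3 - 26.333*k^2 + 27.5837*k - 17.1543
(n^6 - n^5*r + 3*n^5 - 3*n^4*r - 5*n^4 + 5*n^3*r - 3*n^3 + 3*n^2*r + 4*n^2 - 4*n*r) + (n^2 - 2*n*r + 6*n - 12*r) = n^6 - n^5*r + 3*n^5 - 3*n^4*r - 5*n^4 + 5*n^3*r - 3*n^3 + 3*n^2*r + 5*n^2 - 6*n*r + 6*n - 12*r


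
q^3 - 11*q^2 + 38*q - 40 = (q - 5)*(q - 4)*(q - 2)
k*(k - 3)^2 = k^3 - 6*k^2 + 9*k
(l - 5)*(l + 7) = l^2 + 2*l - 35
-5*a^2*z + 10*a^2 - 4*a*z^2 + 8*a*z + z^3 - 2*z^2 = (-5*a + z)*(a + z)*(z - 2)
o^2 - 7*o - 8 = (o - 8)*(o + 1)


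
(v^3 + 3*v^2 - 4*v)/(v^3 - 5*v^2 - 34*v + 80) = v*(v^2 + 3*v - 4)/(v^3 - 5*v^2 - 34*v + 80)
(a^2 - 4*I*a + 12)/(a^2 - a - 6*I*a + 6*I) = (a + 2*I)/(a - 1)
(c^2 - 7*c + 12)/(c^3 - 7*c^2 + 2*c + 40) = (c - 3)/(c^2 - 3*c - 10)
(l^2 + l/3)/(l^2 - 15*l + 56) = l*(3*l + 1)/(3*(l^2 - 15*l + 56))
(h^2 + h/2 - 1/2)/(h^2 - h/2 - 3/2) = (2*h - 1)/(2*h - 3)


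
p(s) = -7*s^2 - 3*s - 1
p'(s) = -14*s - 3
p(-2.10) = -25.57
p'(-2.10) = 26.40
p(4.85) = -180.21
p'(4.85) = -70.90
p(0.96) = -10.33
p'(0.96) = -16.44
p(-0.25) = -0.69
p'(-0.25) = 0.50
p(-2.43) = -35.04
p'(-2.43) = 31.02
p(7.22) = -387.56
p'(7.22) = -104.08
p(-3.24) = -64.76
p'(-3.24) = 42.36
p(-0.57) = -1.56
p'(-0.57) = 4.98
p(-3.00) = -55.00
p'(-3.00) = 39.00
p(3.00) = -73.00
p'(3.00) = -45.00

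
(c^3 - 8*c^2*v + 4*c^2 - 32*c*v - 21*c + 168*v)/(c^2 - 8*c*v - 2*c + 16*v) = (c^2 + 4*c - 21)/(c - 2)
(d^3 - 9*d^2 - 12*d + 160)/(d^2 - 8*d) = d - 1 - 20/d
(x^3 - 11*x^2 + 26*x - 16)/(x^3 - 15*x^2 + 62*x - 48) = (x - 2)/(x - 6)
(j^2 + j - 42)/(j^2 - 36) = (j + 7)/(j + 6)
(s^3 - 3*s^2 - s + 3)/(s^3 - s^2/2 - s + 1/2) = 2*(s - 3)/(2*s - 1)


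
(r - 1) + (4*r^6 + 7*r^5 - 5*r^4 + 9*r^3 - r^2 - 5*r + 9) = 4*r^6 + 7*r^5 - 5*r^4 + 9*r^3 - r^2 - 4*r + 8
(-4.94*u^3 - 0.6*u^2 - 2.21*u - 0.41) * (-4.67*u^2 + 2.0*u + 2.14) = 23.0698*u^5 - 7.078*u^4 - 1.4509*u^3 - 3.7893*u^2 - 5.5494*u - 0.8774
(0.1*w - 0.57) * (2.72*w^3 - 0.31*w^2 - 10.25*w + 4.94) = 0.272*w^4 - 1.5814*w^3 - 0.8483*w^2 + 6.3365*w - 2.8158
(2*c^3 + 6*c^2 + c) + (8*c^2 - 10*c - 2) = 2*c^3 + 14*c^2 - 9*c - 2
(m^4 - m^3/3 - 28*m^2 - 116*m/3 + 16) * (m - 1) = m^5 - 4*m^4/3 - 83*m^3/3 - 32*m^2/3 + 164*m/3 - 16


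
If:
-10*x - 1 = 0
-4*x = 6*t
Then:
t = 1/15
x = -1/10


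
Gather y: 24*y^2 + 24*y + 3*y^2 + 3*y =27*y^2 + 27*y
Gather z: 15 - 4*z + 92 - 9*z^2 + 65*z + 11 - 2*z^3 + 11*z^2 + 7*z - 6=-2*z^3 + 2*z^2 + 68*z + 112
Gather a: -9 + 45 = 36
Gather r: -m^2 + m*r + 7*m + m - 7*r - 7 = -m^2 + 8*m + r*(m - 7) - 7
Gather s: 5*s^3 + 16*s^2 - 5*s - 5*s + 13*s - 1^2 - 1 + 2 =5*s^3 + 16*s^2 + 3*s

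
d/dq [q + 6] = 1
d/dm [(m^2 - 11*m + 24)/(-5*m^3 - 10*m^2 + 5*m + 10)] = (m^4 - 22*m^3 + 51*m^2 + 100*m - 46)/(5*(m^6 + 4*m^5 + 2*m^4 - 8*m^3 - 7*m^2 + 4*m + 4))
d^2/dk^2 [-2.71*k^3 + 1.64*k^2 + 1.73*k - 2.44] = 3.28 - 16.26*k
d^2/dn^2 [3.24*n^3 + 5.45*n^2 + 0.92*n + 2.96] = 19.44*n + 10.9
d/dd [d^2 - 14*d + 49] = 2*d - 14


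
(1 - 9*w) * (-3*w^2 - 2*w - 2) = 27*w^3 + 15*w^2 + 16*w - 2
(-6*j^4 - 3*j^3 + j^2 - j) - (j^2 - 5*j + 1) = -6*j^4 - 3*j^3 + 4*j - 1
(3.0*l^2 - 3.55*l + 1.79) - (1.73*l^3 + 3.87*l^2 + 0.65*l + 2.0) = -1.73*l^3 - 0.87*l^2 - 4.2*l - 0.21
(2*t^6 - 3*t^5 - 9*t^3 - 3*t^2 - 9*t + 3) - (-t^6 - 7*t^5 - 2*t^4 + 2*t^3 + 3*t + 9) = 3*t^6 + 4*t^5 + 2*t^4 - 11*t^3 - 3*t^2 - 12*t - 6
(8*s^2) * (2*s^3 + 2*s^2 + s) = 16*s^5 + 16*s^4 + 8*s^3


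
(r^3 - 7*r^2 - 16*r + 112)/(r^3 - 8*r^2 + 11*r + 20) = (r^2 - 3*r - 28)/(r^2 - 4*r - 5)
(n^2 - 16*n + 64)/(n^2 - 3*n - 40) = (n - 8)/(n + 5)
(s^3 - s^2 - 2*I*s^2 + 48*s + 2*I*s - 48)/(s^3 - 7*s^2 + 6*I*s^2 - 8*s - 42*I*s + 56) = (s^3 - s^2*(1 + 2*I) + 2*s*(24 + I) - 48)/(s^3 + s^2*(-7 + 6*I) - 2*s*(4 + 21*I) + 56)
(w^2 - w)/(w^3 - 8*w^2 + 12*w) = (w - 1)/(w^2 - 8*w + 12)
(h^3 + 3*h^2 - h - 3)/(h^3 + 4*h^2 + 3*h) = (h - 1)/h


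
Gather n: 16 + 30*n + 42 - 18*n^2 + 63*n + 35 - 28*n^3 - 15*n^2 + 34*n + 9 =-28*n^3 - 33*n^2 + 127*n + 102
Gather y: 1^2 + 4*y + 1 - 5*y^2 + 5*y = -5*y^2 + 9*y + 2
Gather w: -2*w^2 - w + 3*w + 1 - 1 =-2*w^2 + 2*w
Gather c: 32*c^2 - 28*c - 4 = 32*c^2 - 28*c - 4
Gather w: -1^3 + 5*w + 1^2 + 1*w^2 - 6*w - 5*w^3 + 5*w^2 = -5*w^3 + 6*w^2 - w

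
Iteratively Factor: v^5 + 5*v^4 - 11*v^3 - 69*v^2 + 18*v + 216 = (v + 4)*(v^4 + v^3 - 15*v^2 - 9*v + 54) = (v + 3)*(v + 4)*(v^3 - 2*v^2 - 9*v + 18) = (v - 3)*(v + 3)*(v + 4)*(v^2 + v - 6) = (v - 3)*(v - 2)*(v + 3)*(v + 4)*(v + 3)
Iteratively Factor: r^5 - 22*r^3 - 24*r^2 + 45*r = (r - 1)*(r^4 + r^3 - 21*r^2 - 45*r) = (r - 1)*(r + 3)*(r^3 - 2*r^2 - 15*r) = (r - 1)*(r + 3)^2*(r^2 - 5*r) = (r - 5)*(r - 1)*(r + 3)^2*(r)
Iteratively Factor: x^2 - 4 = (x - 2)*(x + 2)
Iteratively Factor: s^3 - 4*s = (s)*(s^2 - 4) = s*(s - 2)*(s + 2)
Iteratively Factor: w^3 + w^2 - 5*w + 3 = (w + 3)*(w^2 - 2*w + 1) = (w - 1)*(w + 3)*(w - 1)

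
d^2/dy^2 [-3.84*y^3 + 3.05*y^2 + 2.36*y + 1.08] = 6.1 - 23.04*y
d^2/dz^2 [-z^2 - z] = -2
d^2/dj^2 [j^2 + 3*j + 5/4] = 2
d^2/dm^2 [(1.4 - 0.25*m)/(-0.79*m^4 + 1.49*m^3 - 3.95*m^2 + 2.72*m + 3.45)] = (1.8723*m^7 - 22.1832*m^6 + 57.4491*m^5 - 121.53933*m^4 + 163.27083*m^3 - 226.31442*m^2 + 153.87105*m - 63.56452)/(0.493039*m^12 - 2.789727*m^11 + 12.657222*m^10 - 36.297875*m^9 + 76.036947*m^8 - 114.419781*m^7 + 87.643058*m^6 + 5.92276200000001*m^5 - 129.49887*m^4 + 149.072977*m^3 + 64.471185*m^2 - 97.1244*m - 41.063625)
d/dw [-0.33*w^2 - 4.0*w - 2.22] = -0.66*w - 4.0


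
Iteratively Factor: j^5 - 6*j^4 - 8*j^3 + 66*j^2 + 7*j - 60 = (j - 5)*(j^4 - j^3 - 13*j^2 + j + 12) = (j - 5)*(j + 3)*(j^3 - 4*j^2 - j + 4) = (j - 5)*(j + 1)*(j + 3)*(j^2 - 5*j + 4) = (j - 5)*(j - 4)*(j + 1)*(j + 3)*(j - 1)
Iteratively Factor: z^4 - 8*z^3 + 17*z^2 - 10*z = (z - 2)*(z^3 - 6*z^2 + 5*z) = (z - 2)*(z - 1)*(z^2 - 5*z) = (z - 5)*(z - 2)*(z - 1)*(z)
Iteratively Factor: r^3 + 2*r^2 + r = (r + 1)*(r^2 + r) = r*(r + 1)*(r + 1)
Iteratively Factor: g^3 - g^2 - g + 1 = (g + 1)*(g^2 - 2*g + 1) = (g - 1)*(g + 1)*(g - 1)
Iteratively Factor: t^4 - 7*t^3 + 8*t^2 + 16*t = (t)*(t^3 - 7*t^2 + 8*t + 16) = t*(t - 4)*(t^2 - 3*t - 4) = t*(t - 4)^2*(t + 1)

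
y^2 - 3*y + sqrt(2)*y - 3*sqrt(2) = (y - 3)*(y + sqrt(2))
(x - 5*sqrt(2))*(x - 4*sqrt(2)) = x^2 - 9*sqrt(2)*x + 40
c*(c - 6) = c^2 - 6*c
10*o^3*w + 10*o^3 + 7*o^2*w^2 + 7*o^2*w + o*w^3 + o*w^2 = (2*o + w)*(5*o + w)*(o*w + o)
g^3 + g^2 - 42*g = g*(g - 6)*(g + 7)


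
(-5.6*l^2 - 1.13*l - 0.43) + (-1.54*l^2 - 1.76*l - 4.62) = -7.14*l^2 - 2.89*l - 5.05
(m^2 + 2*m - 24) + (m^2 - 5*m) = 2*m^2 - 3*m - 24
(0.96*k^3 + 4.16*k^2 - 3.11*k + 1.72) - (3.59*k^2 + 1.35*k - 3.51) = 0.96*k^3 + 0.57*k^2 - 4.46*k + 5.23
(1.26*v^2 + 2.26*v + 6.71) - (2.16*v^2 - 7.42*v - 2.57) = -0.9*v^2 + 9.68*v + 9.28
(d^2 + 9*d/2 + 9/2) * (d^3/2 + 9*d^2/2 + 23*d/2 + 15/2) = d^5/2 + 27*d^4/4 + 34*d^3 + 159*d^2/2 + 171*d/2 + 135/4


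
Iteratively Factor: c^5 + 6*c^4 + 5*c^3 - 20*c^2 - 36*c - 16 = (c + 1)*(c^4 + 5*c^3 - 20*c - 16) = (c + 1)^2*(c^3 + 4*c^2 - 4*c - 16) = (c + 1)^2*(c + 2)*(c^2 + 2*c - 8) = (c - 2)*(c + 1)^2*(c + 2)*(c + 4)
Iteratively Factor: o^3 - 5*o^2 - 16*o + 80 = (o - 4)*(o^2 - o - 20) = (o - 4)*(o + 4)*(o - 5)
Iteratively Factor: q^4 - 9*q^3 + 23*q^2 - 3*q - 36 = (q - 4)*(q^3 - 5*q^2 + 3*q + 9) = (q - 4)*(q - 3)*(q^2 - 2*q - 3) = (q - 4)*(q - 3)*(q + 1)*(q - 3)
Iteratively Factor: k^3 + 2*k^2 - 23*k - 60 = (k + 3)*(k^2 - k - 20) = (k - 5)*(k + 3)*(k + 4)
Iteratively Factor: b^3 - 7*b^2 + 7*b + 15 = (b - 5)*(b^2 - 2*b - 3) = (b - 5)*(b - 3)*(b + 1)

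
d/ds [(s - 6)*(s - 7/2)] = 2*s - 19/2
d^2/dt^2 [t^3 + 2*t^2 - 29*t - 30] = 6*t + 4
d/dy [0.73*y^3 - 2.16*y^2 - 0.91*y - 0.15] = 2.19*y^2 - 4.32*y - 0.91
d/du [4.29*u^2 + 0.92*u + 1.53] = 8.58*u + 0.92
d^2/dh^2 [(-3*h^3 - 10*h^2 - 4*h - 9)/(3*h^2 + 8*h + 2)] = 6*(10*h^3 - 69*h^2 - 204*h - 166)/(27*h^6 + 216*h^5 + 630*h^4 + 800*h^3 + 420*h^2 + 96*h + 8)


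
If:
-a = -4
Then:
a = 4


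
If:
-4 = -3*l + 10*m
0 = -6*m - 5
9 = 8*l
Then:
No Solution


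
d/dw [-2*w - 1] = -2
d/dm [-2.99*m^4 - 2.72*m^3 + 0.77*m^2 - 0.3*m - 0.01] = -11.96*m^3 - 8.16*m^2 + 1.54*m - 0.3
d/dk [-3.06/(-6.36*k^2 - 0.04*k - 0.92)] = (-38.9232*k - 0.1224)/(6.36*k^2 + 0.04*k + 0.92)^2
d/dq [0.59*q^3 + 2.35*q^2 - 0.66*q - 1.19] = 1.77*q^2 + 4.7*q - 0.66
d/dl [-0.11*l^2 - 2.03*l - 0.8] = -0.22*l - 2.03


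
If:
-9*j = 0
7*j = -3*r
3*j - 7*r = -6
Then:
No Solution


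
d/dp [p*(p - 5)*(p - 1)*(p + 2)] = 4*p^3 - 12*p^2 - 14*p + 10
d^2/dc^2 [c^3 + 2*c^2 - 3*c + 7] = 6*c + 4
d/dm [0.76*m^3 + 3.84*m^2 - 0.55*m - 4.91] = 2.28*m^2 + 7.68*m - 0.55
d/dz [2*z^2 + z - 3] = 4*z + 1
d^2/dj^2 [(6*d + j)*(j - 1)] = 2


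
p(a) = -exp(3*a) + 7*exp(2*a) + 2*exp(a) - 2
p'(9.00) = -1595225466031.30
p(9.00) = -531588604613.67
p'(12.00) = -12933323793310258.29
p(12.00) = -4311046122934778.74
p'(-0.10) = 11.05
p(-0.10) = 4.80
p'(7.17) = -6564979747.60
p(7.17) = -2184382460.76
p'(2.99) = -18014.87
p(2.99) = -5057.75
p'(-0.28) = 8.21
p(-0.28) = 3.08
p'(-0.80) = 3.45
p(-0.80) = 0.22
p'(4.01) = -460447.46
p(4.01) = -146314.88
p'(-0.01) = 12.79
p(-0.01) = 5.87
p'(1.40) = 38.28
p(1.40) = 54.54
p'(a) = -3*exp(3*a) + 14*exp(2*a) + 2*exp(a)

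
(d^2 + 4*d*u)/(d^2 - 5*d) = (d + 4*u)/(d - 5)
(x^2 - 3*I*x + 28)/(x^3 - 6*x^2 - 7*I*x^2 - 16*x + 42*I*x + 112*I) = (x + 4*I)/(x^2 - 6*x - 16)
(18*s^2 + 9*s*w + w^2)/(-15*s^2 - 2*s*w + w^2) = (-6*s - w)/(5*s - w)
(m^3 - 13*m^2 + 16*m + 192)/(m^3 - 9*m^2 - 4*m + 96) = (m - 8)/(m - 4)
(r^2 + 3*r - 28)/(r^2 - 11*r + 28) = (r + 7)/(r - 7)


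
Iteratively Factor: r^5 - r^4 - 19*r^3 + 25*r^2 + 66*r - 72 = (r - 3)*(r^4 + 2*r^3 - 13*r^2 - 14*r + 24) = (r - 3)^2*(r^3 + 5*r^2 + 2*r - 8) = (r - 3)^2*(r + 4)*(r^2 + r - 2) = (r - 3)^2*(r + 2)*(r + 4)*(r - 1)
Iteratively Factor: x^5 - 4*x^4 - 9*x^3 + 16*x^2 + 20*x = (x + 1)*(x^4 - 5*x^3 - 4*x^2 + 20*x) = (x + 1)*(x + 2)*(x^3 - 7*x^2 + 10*x) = x*(x + 1)*(x + 2)*(x^2 - 7*x + 10) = x*(x - 2)*(x + 1)*(x + 2)*(x - 5)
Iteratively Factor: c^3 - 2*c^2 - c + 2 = (c - 1)*(c^2 - c - 2) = (c - 2)*(c - 1)*(c + 1)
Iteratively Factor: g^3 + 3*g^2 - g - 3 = (g + 3)*(g^2 - 1) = (g - 1)*(g + 3)*(g + 1)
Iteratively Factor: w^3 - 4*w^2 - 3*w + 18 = (w + 2)*(w^2 - 6*w + 9) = (w - 3)*(w + 2)*(w - 3)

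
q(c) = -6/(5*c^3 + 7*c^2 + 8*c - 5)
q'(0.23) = 9.68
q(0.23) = 2.20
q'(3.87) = 0.01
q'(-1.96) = 0.23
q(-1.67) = 0.27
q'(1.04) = 0.85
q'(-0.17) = 0.95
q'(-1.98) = 0.23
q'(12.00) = 0.00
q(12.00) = 0.00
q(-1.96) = 0.19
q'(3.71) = 0.01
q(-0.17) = 0.97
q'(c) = -6*(-15*c^2 - 14*c - 8)/(5*c^3 + 7*c^2 + 8*c - 5)^2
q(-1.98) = 0.19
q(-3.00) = 0.06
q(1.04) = -0.36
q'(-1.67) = 0.32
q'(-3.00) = 0.06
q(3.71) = -0.02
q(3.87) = -0.01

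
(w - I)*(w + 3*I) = w^2 + 2*I*w + 3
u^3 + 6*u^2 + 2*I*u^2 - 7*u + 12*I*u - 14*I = (u - 1)*(u + 7)*(u + 2*I)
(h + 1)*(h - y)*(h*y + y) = h^3*y - h^2*y^2 + 2*h^2*y - 2*h*y^2 + h*y - y^2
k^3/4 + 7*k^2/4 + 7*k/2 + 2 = (k/4 + 1)*(k + 1)*(k + 2)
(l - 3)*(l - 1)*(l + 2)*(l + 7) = l^4 + 5*l^3 - 19*l^2 - 29*l + 42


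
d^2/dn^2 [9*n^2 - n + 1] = 18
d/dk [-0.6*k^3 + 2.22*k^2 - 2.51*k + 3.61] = -1.8*k^2 + 4.44*k - 2.51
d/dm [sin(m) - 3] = cos(m)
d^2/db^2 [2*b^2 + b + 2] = 4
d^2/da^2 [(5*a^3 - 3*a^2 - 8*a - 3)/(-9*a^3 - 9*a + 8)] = 6*(81*a^6 + 1053*a^5 - 477*a^4 + 153*a^3 + 1755*a^2 - 104*a + 337)/(729*a^9 + 2187*a^7 - 1944*a^6 + 2187*a^5 - 3888*a^4 + 2457*a^3 - 1944*a^2 + 1728*a - 512)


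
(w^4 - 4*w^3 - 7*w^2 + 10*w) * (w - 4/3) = w^5 - 16*w^4/3 - 5*w^3/3 + 58*w^2/3 - 40*w/3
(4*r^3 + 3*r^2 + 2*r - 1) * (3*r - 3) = 12*r^4 - 3*r^3 - 3*r^2 - 9*r + 3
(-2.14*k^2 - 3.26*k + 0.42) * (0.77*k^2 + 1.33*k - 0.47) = -1.6478*k^4 - 5.3564*k^3 - 3.0066*k^2 + 2.0908*k - 0.1974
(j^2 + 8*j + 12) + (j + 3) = j^2 + 9*j + 15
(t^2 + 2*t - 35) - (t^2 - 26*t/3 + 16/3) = 32*t/3 - 121/3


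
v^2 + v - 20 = (v - 4)*(v + 5)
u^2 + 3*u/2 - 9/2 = (u - 3/2)*(u + 3)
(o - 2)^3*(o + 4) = o^4 - 2*o^3 - 12*o^2 + 40*o - 32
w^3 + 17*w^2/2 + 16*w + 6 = (w + 1/2)*(w + 2)*(w + 6)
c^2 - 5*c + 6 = (c - 3)*(c - 2)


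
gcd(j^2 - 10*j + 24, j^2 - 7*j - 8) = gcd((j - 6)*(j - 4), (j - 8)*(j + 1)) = 1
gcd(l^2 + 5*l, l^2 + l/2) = l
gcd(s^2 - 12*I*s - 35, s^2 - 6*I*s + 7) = s - 7*I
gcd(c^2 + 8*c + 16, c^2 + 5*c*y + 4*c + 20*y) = c + 4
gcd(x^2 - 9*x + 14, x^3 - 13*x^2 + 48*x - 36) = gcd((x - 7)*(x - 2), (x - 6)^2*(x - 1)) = 1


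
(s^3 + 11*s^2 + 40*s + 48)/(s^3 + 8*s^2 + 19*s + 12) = (s + 4)/(s + 1)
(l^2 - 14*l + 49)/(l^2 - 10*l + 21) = (l - 7)/(l - 3)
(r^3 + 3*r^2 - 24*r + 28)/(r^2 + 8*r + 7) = (r^2 - 4*r + 4)/(r + 1)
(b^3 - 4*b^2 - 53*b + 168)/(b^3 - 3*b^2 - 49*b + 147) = (b - 8)/(b - 7)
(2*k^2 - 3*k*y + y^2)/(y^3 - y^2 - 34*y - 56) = (-2*k^2 + 3*k*y - y^2)/(-y^3 + y^2 + 34*y + 56)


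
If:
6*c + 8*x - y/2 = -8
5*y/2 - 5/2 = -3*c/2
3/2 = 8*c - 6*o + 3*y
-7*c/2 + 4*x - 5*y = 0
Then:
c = -175/73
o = -1951/876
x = 555/584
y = 178/73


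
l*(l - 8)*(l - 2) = l^3 - 10*l^2 + 16*l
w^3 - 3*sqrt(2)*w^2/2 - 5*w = w*(w - 5*sqrt(2)/2)*(w + sqrt(2))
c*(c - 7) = c^2 - 7*c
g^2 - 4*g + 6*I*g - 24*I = (g - 4)*(g + 6*I)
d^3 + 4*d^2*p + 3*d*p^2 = d*(d + p)*(d + 3*p)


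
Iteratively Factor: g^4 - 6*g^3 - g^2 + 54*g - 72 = (g - 4)*(g^3 - 2*g^2 - 9*g + 18) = (g - 4)*(g - 3)*(g^2 + g - 6) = (g - 4)*(g - 3)*(g + 3)*(g - 2)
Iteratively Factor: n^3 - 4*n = (n + 2)*(n^2 - 2*n) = (n - 2)*(n + 2)*(n)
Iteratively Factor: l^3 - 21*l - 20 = (l + 4)*(l^2 - 4*l - 5) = (l - 5)*(l + 4)*(l + 1)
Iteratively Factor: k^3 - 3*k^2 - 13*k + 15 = (k - 5)*(k^2 + 2*k - 3) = (k - 5)*(k - 1)*(k + 3)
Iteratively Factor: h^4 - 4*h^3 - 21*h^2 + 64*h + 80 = (h + 1)*(h^3 - 5*h^2 - 16*h + 80) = (h - 4)*(h + 1)*(h^2 - h - 20) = (h - 5)*(h - 4)*(h + 1)*(h + 4)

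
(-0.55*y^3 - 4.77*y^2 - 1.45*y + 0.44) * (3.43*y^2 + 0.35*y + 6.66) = -1.8865*y^5 - 16.5536*y^4 - 10.306*y^3 - 30.7665*y^2 - 9.503*y + 2.9304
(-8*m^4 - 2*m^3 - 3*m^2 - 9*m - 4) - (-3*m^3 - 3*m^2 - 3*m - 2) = -8*m^4 + m^3 - 6*m - 2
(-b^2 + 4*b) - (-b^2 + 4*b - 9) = 9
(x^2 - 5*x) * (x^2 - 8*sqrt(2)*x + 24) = x^4 - 8*sqrt(2)*x^3 - 5*x^3 + 24*x^2 + 40*sqrt(2)*x^2 - 120*x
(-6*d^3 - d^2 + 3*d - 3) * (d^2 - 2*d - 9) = -6*d^5 + 11*d^4 + 59*d^3 - 21*d + 27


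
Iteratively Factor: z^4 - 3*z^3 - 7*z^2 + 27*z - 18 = (z - 3)*(z^3 - 7*z + 6) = (z - 3)*(z + 3)*(z^2 - 3*z + 2) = (z - 3)*(z - 2)*(z + 3)*(z - 1)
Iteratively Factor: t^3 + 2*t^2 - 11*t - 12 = (t - 3)*(t^2 + 5*t + 4) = (t - 3)*(t + 1)*(t + 4)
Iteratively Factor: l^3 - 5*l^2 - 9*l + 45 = (l - 5)*(l^2 - 9) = (l - 5)*(l - 3)*(l + 3)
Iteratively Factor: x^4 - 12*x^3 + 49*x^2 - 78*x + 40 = (x - 4)*(x^3 - 8*x^2 + 17*x - 10) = (x - 5)*(x - 4)*(x^2 - 3*x + 2) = (x - 5)*(x - 4)*(x - 2)*(x - 1)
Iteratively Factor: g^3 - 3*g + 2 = (g - 1)*(g^2 + g - 2) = (g - 1)^2*(g + 2)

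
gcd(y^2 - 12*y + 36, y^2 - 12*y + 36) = y^2 - 12*y + 36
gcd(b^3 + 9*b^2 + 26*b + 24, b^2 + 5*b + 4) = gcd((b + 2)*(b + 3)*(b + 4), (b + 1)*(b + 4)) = b + 4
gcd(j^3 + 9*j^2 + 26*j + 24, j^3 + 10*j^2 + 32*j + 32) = j^2 + 6*j + 8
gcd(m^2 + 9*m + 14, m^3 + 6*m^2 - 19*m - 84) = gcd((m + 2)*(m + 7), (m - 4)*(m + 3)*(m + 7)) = m + 7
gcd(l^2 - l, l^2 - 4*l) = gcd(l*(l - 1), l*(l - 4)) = l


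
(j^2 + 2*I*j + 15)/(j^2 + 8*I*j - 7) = (j^2 + 2*I*j + 15)/(j^2 + 8*I*j - 7)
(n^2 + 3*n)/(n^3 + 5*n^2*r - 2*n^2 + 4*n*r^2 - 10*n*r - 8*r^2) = n*(n + 3)/(n^3 + 5*n^2*r - 2*n^2 + 4*n*r^2 - 10*n*r - 8*r^2)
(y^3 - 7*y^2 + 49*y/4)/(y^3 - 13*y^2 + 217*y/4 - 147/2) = y/(y - 6)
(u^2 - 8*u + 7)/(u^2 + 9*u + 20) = (u^2 - 8*u + 7)/(u^2 + 9*u + 20)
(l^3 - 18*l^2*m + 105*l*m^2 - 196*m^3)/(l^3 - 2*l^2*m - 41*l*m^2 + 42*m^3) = (l^2 - 11*l*m + 28*m^2)/(l^2 + 5*l*m - 6*m^2)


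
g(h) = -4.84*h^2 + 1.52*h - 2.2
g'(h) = 1.52 - 9.68*h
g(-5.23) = -142.54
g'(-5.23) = 52.15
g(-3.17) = -55.66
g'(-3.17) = 32.21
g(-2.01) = -24.81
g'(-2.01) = 20.98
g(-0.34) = -3.28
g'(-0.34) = 4.81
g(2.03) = -19.06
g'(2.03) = -18.13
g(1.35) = -8.97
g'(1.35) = -11.55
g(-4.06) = -88.15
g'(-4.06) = 40.82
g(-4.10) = -89.79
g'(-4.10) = 41.21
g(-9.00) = -407.92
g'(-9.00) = 88.64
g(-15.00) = -1114.00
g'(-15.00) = 146.72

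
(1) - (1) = 0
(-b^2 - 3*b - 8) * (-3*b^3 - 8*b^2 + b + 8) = 3*b^5 + 17*b^4 + 47*b^3 + 53*b^2 - 32*b - 64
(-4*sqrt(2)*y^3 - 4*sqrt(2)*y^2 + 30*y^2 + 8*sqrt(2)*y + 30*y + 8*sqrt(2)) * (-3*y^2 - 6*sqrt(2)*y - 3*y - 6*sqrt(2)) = 12*sqrt(2)*y^5 - 42*y^4 + 24*sqrt(2)*y^4 - 192*sqrt(2)*y^3 - 84*y^3 - 408*sqrt(2)*y^2 - 138*y^2 - 204*sqrt(2)*y - 192*y - 96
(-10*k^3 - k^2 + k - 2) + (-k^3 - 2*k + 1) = -11*k^3 - k^2 - k - 1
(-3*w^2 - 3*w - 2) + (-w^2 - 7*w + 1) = -4*w^2 - 10*w - 1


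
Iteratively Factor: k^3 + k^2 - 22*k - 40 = (k + 2)*(k^2 - k - 20) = (k - 5)*(k + 2)*(k + 4)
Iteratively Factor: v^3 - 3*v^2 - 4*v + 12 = (v - 2)*(v^2 - v - 6) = (v - 2)*(v + 2)*(v - 3)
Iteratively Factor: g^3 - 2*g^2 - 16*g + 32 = (g + 4)*(g^2 - 6*g + 8) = (g - 2)*(g + 4)*(g - 4)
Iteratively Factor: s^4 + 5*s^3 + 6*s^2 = (s)*(s^3 + 5*s^2 + 6*s) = s^2*(s^2 + 5*s + 6) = s^2*(s + 2)*(s + 3)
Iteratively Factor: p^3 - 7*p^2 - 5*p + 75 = (p - 5)*(p^2 - 2*p - 15) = (p - 5)^2*(p + 3)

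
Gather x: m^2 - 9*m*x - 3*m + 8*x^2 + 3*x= m^2 - 3*m + 8*x^2 + x*(3 - 9*m)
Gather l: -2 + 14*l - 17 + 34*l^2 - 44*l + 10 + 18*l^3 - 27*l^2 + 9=18*l^3 + 7*l^2 - 30*l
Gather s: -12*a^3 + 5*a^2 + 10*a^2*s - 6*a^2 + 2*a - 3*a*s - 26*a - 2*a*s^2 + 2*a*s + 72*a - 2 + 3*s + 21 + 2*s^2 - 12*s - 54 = -12*a^3 - a^2 + 48*a + s^2*(2 - 2*a) + s*(10*a^2 - a - 9) - 35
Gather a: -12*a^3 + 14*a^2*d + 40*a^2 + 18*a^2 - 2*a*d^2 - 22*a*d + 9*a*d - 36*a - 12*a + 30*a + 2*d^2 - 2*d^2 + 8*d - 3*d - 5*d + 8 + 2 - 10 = -12*a^3 + a^2*(14*d + 58) + a*(-2*d^2 - 13*d - 18)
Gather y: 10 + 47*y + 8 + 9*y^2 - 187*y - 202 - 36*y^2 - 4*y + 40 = -27*y^2 - 144*y - 144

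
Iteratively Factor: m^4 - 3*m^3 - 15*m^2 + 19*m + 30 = (m + 1)*(m^3 - 4*m^2 - 11*m + 30) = (m + 1)*(m + 3)*(m^2 - 7*m + 10) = (m - 2)*(m + 1)*(m + 3)*(m - 5)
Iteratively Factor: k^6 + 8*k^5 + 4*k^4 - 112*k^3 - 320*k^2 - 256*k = (k + 2)*(k^5 + 6*k^4 - 8*k^3 - 96*k^2 - 128*k) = (k - 4)*(k + 2)*(k^4 + 10*k^3 + 32*k^2 + 32*k) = k*(k - 4)*(k + 2)*(k^3 + 10*k^2 + 32*k + 32) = k*(k - 4)*(k + 2)*(k + 4)*(k^2 + 6*k + 8) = k*(k - 4)*(k + 2)^2*(k + 4)*(k + 4)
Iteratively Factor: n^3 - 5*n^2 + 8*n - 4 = (n - 2)*(n^2 - 3*n + 2) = (n - 2)^2*(n - 1)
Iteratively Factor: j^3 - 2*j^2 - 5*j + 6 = (j + 2)*(j^2 - 4*j + 3) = (j - 3)*(j + 2)*(j - 1)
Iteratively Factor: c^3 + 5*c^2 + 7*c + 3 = (c + 1)*(c^2 + 4*c + 3) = (c + 1)*(c + 3)*(c + 1)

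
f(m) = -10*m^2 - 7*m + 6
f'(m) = -20*m - 7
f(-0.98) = 3.26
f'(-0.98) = 12.60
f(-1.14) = 0.98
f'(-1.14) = 15.80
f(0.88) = -7.90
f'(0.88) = -24.60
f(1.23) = -17.74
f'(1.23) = -31.60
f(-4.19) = -140.23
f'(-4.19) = 76.80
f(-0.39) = 7.21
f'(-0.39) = 0.80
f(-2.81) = -53.29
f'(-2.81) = 49.20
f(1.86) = -41.62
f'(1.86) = -44.20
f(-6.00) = -312.00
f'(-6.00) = 113.00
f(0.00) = 6.00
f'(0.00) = -7.00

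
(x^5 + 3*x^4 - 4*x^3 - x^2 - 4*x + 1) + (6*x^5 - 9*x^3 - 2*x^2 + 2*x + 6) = 7*x^5 + 3*x^4 - 13*x^3 - 3*x^2 - 2*x + 7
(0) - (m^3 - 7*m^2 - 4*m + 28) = -m^3 + 7*m^2 + 4*m - 28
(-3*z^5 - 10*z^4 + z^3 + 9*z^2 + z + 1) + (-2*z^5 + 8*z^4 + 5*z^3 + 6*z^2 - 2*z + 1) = -5*z^5 - 2*z^4 + 6*z^3 + 15*z^2 - z + 2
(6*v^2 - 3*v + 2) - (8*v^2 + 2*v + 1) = -2*v^2 - 5*v + 1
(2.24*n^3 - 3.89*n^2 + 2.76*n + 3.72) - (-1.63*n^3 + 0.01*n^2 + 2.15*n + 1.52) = 3.87*n^3 - 3.9*n^2 + 0.61*n + 2.2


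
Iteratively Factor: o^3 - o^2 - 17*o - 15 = (o + 3)*(o^2 - 4*o - 5) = (o - 5)*(o + 3)*(o + 1)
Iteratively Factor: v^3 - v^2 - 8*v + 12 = (v + 3)*(v^2 - 4*v + 4) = (v - 2)*(v + 3)*(v - 2)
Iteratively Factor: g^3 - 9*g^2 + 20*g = (g)*(g^2 - 9*g + 20) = g*(g - 5)*(g - 4)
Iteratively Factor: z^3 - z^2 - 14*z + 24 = (z - 2)*(z^2 + z - 12) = (z - 3)*(z - 2)*(z + 4)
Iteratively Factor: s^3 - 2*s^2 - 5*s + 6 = (s - 1)*(s^2 - s - 6) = (s - 3)*(s - 1)*(s + 2)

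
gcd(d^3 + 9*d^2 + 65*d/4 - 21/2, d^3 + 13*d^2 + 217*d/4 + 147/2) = d^2 + 19*d/2 + 21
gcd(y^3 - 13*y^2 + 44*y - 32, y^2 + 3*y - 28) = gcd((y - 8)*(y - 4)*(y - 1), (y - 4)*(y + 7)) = y - 4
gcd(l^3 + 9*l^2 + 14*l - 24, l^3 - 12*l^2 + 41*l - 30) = l - 1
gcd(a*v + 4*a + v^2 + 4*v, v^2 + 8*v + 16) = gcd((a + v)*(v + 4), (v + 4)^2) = v + 4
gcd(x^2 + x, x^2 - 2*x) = x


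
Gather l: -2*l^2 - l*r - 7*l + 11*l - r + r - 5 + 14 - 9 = -2*l^2 + l*(4 - r)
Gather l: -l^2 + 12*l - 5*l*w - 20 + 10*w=-l^2 + l*(12 - 5*w) + 10*w - 20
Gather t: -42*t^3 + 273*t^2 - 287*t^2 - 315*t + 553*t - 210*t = -42*t^3 - 14*t^2 + 28*t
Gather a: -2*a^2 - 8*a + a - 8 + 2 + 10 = -2*a^2 - 7*a + 4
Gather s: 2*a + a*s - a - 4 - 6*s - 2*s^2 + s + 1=a - 2*s^2 + s*(a - 5) - 3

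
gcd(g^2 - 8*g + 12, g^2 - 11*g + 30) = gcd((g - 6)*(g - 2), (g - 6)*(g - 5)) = g - 6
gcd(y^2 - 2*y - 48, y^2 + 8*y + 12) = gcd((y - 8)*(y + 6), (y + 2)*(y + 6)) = y + 6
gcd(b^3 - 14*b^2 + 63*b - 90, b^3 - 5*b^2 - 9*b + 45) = b^2 - 8*b + 15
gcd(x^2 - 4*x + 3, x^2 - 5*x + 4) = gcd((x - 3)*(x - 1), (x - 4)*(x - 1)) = x - 1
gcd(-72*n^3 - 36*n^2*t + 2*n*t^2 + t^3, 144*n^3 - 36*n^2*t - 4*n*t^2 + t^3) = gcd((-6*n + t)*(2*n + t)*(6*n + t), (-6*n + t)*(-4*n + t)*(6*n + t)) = -36*n^2 + t^2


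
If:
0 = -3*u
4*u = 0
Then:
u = 0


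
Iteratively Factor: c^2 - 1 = (c - 1)*(c + 1)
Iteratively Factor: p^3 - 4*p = (p + 2)*(p^2 - 2*p) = (p - 2)*(p + 2)*(p)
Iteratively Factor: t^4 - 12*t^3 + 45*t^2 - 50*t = (t)*(t^3 - 12*t^2 + 45*t - 50) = t*(t - 5)*(t^2 - 7*t + 10) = t*(t - 5)*(t - 2)*(t - 5)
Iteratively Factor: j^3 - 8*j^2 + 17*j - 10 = (j - 1)*(j^2 - 7*j + 10) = (j - 5)*(j - 1)*(j - 2)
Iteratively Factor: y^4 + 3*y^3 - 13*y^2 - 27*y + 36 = (y - 3)*(y^3 + 6*y^2 + 5*y - 12) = (y - 3)*(y - 1)*(y^2 + 7*y + 12) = (y - 3)*(y - 1)*(y + 3)*(y + 4)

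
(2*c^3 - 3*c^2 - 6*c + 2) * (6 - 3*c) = -6*c^4 + 21*c^3 - 42*c + 12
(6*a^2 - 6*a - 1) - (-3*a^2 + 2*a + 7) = 9*a^2 - 8*a - 8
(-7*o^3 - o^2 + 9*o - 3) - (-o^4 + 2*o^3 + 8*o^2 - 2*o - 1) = o^4 - 9*o^3 - 9*o^2 + 11*o - 2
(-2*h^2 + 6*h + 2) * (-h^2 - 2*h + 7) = 2*h^4 - 2*h^3 - 28*h^2 + 38*h + 14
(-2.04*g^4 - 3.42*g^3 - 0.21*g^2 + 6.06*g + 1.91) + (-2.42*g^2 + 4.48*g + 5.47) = -2.04*g^4 - 3.42*g^3 - 2.63*g^2 + 10.54*g + 7.38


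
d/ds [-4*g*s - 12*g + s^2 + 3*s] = -4*g + 2*s + 3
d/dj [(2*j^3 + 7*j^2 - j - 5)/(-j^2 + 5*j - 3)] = 2*(-j^4 + 10*j^3 + 8*j^2 - 26*j + 14)/(j^4 - 10*j^3 + 31*j^2 - 30*j + 9)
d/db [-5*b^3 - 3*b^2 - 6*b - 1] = -15*b^2 - 6*b - 6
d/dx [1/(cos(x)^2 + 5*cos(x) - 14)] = (2*cos(x) + 5)*sin(x)/(cos(x)^2 + 5*cos(x) - 14)^2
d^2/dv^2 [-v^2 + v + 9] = -2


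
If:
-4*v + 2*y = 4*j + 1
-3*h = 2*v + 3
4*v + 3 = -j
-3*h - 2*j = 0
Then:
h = -2/5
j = 3/5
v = -9/10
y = -1/10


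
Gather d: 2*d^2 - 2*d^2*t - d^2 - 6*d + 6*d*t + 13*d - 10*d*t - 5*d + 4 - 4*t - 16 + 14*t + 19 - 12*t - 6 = d^2*(1 - 2*t) + d*(2 - 4*t) - 2*t + 1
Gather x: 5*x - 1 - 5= 5*x - 6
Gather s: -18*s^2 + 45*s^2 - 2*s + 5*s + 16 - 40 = 27*s^2 + 3*s - 24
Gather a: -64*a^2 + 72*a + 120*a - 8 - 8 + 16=-64*a^2 + 192*a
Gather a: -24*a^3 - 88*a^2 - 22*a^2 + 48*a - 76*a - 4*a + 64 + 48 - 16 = -24*a^3 - 110*a^2 - 32*a + 96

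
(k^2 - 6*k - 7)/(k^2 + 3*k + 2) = (k - 7)/(k + 2)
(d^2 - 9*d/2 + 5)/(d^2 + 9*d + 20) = (d^2 - 9*d/2 + 5)/(d^2 + 9*d + 20)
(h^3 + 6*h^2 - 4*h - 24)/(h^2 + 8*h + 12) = h - 2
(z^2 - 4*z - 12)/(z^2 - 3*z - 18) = (z + 2)/(z + 3)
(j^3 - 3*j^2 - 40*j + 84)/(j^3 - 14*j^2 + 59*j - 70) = (j + 6)/(j - 5)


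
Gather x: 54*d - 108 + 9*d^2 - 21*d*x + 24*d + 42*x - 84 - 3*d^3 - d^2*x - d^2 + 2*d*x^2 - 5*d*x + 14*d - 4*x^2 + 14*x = -3*d^3 + 8*d^2 + 92*d + x^2*(2*d - 4) + x*(-d^2 - 26*d + 56) - 192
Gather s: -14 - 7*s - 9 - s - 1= -8*s - 24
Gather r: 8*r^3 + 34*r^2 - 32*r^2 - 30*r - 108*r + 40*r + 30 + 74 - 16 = 8*r^3 + 2*r^2 - 98*r + 88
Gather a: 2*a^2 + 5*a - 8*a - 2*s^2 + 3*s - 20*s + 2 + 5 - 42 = 2*a^2 - 3*a - 2*s^2 - 17*s - 35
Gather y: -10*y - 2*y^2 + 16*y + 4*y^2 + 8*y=2*y^2 + 14*y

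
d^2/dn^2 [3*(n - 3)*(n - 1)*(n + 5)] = 18*n + 6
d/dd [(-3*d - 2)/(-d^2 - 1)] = (-3*d^2 - 4*d + 3)/(d^4 + 2*d^2 + 1)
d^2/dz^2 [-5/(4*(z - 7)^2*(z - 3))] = 5*(-(z - 7)^2 - 2*(z - 7)*(z - 3) - 3*(z - 3)^2)/(2*(z - 7)^4*(z - 3)^3)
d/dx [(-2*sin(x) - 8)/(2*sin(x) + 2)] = 3*cos(x)/(sin(x) + 1)^2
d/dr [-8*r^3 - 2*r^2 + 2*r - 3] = -24*r^2 - 4*r + 2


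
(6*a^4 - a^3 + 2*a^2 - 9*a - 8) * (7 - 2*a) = -12*a^5 + 44*a^4 - 11*a^3 + 32*a^2 - 47*a - 56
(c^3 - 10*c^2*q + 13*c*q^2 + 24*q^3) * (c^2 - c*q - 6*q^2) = c^5 - 11*c^4*q + 17*c^3*q^2 + 71*c^2*q^3 - 102*c*q^4 - 144*q^5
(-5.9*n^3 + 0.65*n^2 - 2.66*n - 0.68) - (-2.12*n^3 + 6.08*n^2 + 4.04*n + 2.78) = -3.78*n^3 - 5.43*n^2 - 6.7*n - 3.46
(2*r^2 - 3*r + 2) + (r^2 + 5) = 3*r^2 - 3*r + 7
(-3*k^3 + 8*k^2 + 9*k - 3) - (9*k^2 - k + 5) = -3*k^3 - k^2 + 10*k - 8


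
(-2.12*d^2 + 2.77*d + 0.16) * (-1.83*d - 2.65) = 3.8796*d^3 + 0.5489*d^2 - 7.6333*d - 0.424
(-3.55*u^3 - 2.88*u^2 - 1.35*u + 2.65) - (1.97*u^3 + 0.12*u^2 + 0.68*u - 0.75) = -5.52*u^3 - 3.0*u^2 - 2.03*u + 3.4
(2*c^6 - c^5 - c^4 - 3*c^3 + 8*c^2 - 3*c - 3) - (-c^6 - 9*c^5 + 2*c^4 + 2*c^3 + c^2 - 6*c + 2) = 3*c^6 + 8*c^5 - 3*c^4 - 5*c^3 + 7*c^2 + 3*c - 5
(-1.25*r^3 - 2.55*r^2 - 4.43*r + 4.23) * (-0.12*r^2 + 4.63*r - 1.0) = 0.15*r^5 - 5.4815*r^4 - 10.0249*r^3 - 18.4685*r^2 + 24.0149*r - 4.23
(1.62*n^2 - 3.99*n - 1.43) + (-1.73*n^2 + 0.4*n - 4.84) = -0.11*n^2 - 3.59*n - 6.27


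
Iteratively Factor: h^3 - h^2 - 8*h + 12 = (h - 2)*(h^2 + h - 6) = (h - 2)^2*(h + 3)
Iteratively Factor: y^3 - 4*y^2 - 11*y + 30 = (y + 3)*(y^2 - 7*y + 10) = (y - 2)*(y + 3)*(y - 5)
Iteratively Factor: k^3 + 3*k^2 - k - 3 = (k + 1)*(k^2 + 2*k - 3) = (k - 1)*(k + 1)*(k + 3)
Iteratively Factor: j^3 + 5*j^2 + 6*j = (j + 2)*(j^2 + 3*j) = j*(j + 2)*(j + 3)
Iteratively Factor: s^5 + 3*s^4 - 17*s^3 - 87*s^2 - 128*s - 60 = (s + 2)*(s^4 + s^3 - 19*s^2 - 49*s - 30) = (s - 5)*(s + 2)*(s^3 + 6*s^2 + 11*s + 6) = (s - 5)*(s + 1)*(s + 2)*(s^2 + 5*s + 6) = (s - 5)*(s + 1)*(s + 2)*(s + 3)*(s + 2)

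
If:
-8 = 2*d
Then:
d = -4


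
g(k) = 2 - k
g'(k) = -1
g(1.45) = 0.55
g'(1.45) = -1.00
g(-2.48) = 4.48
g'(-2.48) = -1.00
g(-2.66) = 4.66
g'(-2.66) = -1.00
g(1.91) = 0.09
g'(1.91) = -1.00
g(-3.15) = 5.15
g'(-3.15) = -1.00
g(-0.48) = 2.48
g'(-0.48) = -1.00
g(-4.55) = 6.55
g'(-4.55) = -1.00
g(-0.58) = 2.58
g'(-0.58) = -1.00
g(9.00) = -7.00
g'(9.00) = -1.00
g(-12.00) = 14.00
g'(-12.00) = -1.00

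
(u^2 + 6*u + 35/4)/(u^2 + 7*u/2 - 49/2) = (4*u^2 + 24*u + 35)/(2*(2*u^2 + 7*u - 49))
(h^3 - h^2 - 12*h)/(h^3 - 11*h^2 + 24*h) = (h^2 - h - 12)/(h^2 - 11*h + 24)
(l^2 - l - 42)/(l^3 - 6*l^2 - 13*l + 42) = (l + 6)/(l^2 + l - 6)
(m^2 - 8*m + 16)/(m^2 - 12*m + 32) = (m - 4)/(m - 8)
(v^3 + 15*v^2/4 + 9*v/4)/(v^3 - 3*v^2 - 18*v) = (v + 3/4)/(v - 6)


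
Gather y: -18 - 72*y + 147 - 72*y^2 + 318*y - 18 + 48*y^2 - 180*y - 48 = -24*y^2 + 66*y + 63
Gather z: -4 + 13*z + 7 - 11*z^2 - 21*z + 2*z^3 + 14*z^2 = 2*z^3 + 3*z^2 - 8*z + 3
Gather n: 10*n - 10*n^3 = -10*n^3 + 10*n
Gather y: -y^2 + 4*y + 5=-y^2 + 4*y + 5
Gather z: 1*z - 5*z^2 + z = -5*z^2 + 2*z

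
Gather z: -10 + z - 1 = z - 11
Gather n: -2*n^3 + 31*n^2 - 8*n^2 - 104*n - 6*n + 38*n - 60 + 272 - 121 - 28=-2*n^3 + 23*n^2 - 72*n + 63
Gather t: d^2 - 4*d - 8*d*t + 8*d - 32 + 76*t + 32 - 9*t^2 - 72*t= d^2 + 4*d - 9*t^2 + t*(4 - 8*d)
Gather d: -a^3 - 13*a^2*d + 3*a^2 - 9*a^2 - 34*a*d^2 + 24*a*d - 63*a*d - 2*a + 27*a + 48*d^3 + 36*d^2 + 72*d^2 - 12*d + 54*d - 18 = -a^3 - 6*a^2 + 25*a + 48*d^3 + d^2*(108 - 34*a) + d*(-13*a^2 - 39*a + 42) - 18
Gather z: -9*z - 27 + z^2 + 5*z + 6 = z^2 - 4*z - 21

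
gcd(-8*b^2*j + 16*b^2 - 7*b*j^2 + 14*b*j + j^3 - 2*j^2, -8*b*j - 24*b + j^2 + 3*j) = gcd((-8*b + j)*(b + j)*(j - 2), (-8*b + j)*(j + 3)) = 8*b - j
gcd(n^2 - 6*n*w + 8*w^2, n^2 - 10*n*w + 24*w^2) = -n + 4*w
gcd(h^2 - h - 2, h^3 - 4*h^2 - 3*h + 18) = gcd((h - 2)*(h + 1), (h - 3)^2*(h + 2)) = 1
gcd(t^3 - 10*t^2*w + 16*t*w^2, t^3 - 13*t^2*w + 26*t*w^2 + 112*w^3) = t - 8*w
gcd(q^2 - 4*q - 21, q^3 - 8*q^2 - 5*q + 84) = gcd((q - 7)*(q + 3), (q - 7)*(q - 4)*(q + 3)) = q^2 - 4*q - 21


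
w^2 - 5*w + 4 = (w - 4)*(w - 1)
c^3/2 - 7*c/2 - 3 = (c/2 + 1)*(c - 3)*(c + 1)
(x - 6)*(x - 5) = x^2 - 11*x + 30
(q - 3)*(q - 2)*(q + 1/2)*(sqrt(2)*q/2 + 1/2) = sqrt(2)*q^4/2 - 9*sqrt(2)*q^3/4 + q^3/2 - 9*q^2/4 + 7*sqrt(2)*q^2/4 + 7*q/4 + 3*sqrt(2)*q/2 + 3/2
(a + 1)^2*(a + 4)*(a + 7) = a^4 + 13*a^3 + 51*a^2 + 67*a + 28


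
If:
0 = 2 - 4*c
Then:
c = 1/2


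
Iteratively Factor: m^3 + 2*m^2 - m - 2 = (m + 1)*(m^2 + m - 2) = (m + 1)*(m + 2)*(m - 1)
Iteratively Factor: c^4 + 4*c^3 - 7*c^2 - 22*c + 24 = (c + 4)*(c^3 - 7*c + 6) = (c - 1)*(c + 4)*(c^2 + c - 6) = (c - 2)*(c - 1)*(c + 4)*(c + 3)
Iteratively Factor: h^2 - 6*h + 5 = (h - 5)*(h - 1)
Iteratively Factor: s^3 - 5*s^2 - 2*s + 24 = (s - 3)*(s^2 - 2*s - 8) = (s - 4)*(s - 3)*(s + 2)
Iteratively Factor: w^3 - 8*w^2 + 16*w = (w)*(w^2 - 8*w + 16) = w*(w - 4)*(w - 4)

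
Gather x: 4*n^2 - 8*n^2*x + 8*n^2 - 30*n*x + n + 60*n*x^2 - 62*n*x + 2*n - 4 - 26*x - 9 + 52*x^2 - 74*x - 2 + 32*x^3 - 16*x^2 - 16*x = 12*n^2 + 3*n + 32*x^3 + x^2*(60*n + 36) + x*(-8*n^2 - 92*n - 116) - 15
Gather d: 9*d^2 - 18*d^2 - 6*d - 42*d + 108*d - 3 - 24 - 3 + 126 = -9*d^2 + 60*d + 96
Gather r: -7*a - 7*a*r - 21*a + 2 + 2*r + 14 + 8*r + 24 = -28*a + r*(10 - 7*a) + 40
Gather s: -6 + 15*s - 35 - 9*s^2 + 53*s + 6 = -9*s^2 + 68*s - 35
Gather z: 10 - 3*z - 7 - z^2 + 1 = -z^2 - 3*z + 4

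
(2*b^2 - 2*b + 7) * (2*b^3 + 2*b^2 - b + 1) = 4*b^5 + 8*b^3 + 18*b^2 - 9*b + 7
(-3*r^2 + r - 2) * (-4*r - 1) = 12*r^3 - r^2 + 7*r + 2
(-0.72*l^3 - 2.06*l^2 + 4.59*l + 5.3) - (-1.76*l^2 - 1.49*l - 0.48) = -0.72*l^3 - 0.3*l^2 + 6.08*l + 5.78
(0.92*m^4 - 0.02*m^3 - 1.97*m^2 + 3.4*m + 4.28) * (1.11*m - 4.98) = 1.0212*m^5 - 4.6038*m^4 - 2.0871*m^3 + 13.5846*m^2 - 12.1812*m - 21.3144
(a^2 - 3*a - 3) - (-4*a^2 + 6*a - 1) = 5*a^2 - 9*a - 2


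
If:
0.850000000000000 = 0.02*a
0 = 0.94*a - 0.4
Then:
No Solution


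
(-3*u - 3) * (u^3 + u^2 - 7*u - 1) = -3*u^4 - 6*u^3 + 18*u^2 + 24*u + 3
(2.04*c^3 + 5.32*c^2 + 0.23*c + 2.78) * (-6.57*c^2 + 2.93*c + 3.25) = -13.4028*c^5 - 28.9752*c^4 + 20.7065*c^3 - 0.300699999999999*c^2 + 8.8929*c + 9.035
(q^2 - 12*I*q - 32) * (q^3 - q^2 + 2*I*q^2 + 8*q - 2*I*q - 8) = q^5 - q^4 - 10*I*q^4 + 10*I*q^3 - 160*I*q^2 - 256*q + 160*I*q + 256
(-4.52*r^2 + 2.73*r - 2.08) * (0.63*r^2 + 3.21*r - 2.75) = -2.8476*r^4 - 12.7893*r^3 + 19.8829*r^2 - 14.1843*r + 5.72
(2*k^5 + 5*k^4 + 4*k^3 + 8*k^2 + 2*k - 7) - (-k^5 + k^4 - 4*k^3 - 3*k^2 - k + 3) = 3*k^5 + 4*k^4 + 8*k^3 + 11*k^2 + 3*k - 10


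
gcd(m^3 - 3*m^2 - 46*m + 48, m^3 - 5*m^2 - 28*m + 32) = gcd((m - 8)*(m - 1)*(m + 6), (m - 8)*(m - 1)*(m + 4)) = m^2 - 9*m + 8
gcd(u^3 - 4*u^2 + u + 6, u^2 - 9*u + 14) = u - 2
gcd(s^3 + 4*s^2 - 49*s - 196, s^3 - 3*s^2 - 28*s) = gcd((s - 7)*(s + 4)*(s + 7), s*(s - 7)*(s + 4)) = s^2 - 3*s - 28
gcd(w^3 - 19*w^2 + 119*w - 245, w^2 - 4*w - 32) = 1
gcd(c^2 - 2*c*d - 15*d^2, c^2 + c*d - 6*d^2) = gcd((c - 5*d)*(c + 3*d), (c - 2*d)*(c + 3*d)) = c + 3*d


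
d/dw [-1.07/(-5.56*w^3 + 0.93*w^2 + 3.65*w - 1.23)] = (-17.8476*w^2 + 1.9902*w + 3.9055)/(5.56*w^3 - 0.93*w^2 - 3.65*w + 1.23)^2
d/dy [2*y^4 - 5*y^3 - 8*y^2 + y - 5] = 8*y^3 - 15*y^2 - 16*y + 1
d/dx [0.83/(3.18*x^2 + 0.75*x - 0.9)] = (-5.2788*x - 0.6225)/(3.18*x^2 + 0.75*x - 0.9)^2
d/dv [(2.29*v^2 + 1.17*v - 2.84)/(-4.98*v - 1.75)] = (-11.4042*v^2 - 8.015*v - 16.1907)/(24.8004*v^2 + 17.43*v + 3.0625)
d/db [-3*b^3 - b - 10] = -9*b^2 - 1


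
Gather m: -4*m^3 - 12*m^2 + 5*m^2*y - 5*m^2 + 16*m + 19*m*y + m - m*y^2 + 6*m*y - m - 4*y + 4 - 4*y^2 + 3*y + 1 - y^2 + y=-4*m^3 + m^2*(5*y - 17) + m*(-y^2 + 25*y + 16) - 5*y^2 + 5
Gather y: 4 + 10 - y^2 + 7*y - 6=-y^2 + 7*y + 8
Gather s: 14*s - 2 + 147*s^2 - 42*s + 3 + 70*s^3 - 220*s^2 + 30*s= 70*s^3 - 73*s^2 + 2*s + 1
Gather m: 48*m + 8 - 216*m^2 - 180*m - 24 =-216*m^2 - 132*m - 16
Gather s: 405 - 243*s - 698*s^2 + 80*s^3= 80*s^3 - 698*s^2 - 243*s + 405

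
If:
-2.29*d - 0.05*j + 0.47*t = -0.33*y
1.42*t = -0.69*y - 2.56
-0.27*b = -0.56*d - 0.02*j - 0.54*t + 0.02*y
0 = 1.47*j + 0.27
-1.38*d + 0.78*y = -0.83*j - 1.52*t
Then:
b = 110.48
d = -5.71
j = -0.18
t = 56.71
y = -120.41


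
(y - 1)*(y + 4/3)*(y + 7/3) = y^3 + 8*y^2/3 - 5*y/9 - 28/9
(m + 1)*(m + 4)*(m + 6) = m^3 + 11*m^2 + 34*m + 24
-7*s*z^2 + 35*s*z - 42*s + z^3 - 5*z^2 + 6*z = (-7*s + z)*(z - 3)*(z - 2)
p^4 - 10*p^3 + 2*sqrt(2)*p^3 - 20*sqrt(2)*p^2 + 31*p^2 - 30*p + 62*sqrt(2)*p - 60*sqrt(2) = (p - 5)*(p - 3)*(p - 2)*(p + 2*sqrt(2))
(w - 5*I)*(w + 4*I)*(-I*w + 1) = -I*w^3 - 21*I*w + 20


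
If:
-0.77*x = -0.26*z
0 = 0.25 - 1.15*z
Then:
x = 0.07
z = 0.22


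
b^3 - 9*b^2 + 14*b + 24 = (b - 6)*(b - 4)*(b + 1)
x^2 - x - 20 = (x - 5)*(x + 4)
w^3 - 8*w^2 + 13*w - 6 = (w - 6)*(w - 1)^2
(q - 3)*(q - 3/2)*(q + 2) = q^3 - 5*q^2/2 - 9*q/2 + 9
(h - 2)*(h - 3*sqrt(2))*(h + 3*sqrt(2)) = h^3 - 2*h^2 - 18*h + 36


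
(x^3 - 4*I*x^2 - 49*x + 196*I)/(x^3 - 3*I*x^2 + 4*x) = (x^2 - 49)/(x*(x + I))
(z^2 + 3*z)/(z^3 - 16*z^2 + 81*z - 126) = z*(z + 3)/(z^3 - 16*z^2 + 81*z - 126)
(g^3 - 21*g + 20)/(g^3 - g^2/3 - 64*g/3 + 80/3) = 3*(g - 1)/(3*g - 4)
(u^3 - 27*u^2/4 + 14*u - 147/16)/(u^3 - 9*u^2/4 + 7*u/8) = (4*u^2 - 20*u + 21)/(2*u*(2*u - 1))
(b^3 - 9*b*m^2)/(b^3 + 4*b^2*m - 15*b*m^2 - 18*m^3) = b*(b + 3*m)/(b^2 + 7*b*m + 6*m^2)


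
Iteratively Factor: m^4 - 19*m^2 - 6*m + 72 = (m + 3)*(m^3 - 3*m^2 - 10*m + 24) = (m - 2)*(m + 3)*(m^2 - m - 12) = (m - 2)*(m + 3)^2*(m - 4)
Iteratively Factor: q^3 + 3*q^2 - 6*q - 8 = (q + 1)*(q^2 + 2*q - 8) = (q + 1)*(q + 4)*(q - 2)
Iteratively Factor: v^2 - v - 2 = (v - 2)*(v + 1)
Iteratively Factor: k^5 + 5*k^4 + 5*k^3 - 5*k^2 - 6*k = (k + 1)*(k^4 + 4*k^3 + k^2 - 6*k) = (k - 1)*(k + 1)*(k^3 + 5*k^2 + 6*k) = k*(k - 1)*(k + 1)*(k^2 + 5*k + 6) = k*(k - 1)*(k + 1)*(k + 2)*(k + 3)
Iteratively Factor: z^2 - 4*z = (z - 4)*(z)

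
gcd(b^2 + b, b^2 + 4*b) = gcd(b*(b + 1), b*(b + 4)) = b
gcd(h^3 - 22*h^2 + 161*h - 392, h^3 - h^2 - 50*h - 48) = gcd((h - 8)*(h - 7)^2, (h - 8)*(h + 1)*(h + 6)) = h - 8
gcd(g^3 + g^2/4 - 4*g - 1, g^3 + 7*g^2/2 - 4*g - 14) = g^2 - 4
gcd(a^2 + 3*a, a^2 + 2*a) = a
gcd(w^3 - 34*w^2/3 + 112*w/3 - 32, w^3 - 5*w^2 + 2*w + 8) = w - 4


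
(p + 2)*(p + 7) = p^2 + 9*p + 14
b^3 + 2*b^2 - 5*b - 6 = (b - 2)*(b + 1)*(b + 3)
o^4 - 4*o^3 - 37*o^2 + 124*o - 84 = (o - 7)*(o - 2)*(o - 1)*(o + 6)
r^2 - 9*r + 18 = (r - 6)*(r - 3)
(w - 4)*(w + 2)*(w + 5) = w^3 + 3*w^2 - 18*w - 40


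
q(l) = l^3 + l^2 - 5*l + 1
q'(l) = 3*l^2 + 2*l - 5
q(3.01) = 22.28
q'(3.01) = 28.20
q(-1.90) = 7.25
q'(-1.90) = 2.03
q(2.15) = 4.81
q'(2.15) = 13.17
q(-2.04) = 6.87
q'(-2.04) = 3.40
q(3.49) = 38.24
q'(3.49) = 38.52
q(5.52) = 172.07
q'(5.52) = 97.45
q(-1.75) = 7.45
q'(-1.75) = 0.69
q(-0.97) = 5.88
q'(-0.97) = -4.12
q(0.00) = 1.00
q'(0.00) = -5.00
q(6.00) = 223.00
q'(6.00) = 115.00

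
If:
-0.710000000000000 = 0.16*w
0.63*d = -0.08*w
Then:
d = 0.56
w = -4.44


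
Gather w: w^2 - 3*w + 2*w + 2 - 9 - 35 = w^2 - w - 42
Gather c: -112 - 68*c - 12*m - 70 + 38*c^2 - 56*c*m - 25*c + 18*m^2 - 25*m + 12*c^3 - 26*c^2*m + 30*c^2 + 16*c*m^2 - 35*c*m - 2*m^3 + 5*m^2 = 12*c^3 + c^2*(68 - 26*m) + c*(16*m^2 - 91*m - 93) - 2*m^3 + 23*m^2 - 37*m - 182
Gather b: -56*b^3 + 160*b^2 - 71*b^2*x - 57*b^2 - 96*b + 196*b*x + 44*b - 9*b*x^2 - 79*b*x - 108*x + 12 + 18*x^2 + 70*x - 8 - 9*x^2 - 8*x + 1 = -56*b^3 + b^2*(103 - 71*x) + b*(-9*x^2 + 117*x - 52) + 9*x^2 - 46*x + 5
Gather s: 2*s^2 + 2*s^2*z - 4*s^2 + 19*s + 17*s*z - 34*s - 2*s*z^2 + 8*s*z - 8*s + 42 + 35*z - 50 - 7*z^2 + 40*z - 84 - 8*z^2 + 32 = s^2*(2*z - 2) + s*(-2*z^2 + 25*z - 23) - 15*z^2 + 75*z - 60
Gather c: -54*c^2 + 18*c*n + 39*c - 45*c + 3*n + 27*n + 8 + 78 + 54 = -54*c^2 + c*(18*n - 6) + 30*n + 140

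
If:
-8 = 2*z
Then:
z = -4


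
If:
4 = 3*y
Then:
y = 4/3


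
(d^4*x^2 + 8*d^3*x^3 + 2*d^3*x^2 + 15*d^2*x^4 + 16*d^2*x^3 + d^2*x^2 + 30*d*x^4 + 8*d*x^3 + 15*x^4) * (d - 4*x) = d^5*x^2 + 4*d^4*x^3 + 2*d^4*x^2 - 17*d^3*x^4 + 8*d^3*x^3 + d^3*x^2 - 60*d^2*x^5 - 34*d^2*x^4 + 4*d^2*x^3 - 120*d*x^5 - 17*d*x^4 - 60*x^5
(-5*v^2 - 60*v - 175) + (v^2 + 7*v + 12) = -4*v^2 - 53*v - 163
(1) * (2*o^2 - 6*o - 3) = 2*o^2 - 6*o - 3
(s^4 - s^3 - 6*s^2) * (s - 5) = s^5 - 6*s^4 - s^3 + 30*s^2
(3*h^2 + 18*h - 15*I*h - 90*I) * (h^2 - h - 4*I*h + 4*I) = 3*h^4 + 15*h^3 - 27*I*h^3 - 78*h^2 - 135*I*h^2 - 300*h + 162*I*h + 360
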